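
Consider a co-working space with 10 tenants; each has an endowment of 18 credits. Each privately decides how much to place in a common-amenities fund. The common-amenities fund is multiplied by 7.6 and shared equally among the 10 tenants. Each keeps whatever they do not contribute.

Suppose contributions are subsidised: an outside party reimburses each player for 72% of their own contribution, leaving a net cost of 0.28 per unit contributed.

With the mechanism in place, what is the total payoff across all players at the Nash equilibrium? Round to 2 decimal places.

With the mechanism, a contributed unit returns (7.6/10) / 0.28 = 2.7143 per unit of net cost to the contributor — now above 1 — so contributing fully is weakly dominant for every player.
At the Nash equilibrium everyone contributes 18. Group total payoff = 10 × (18 × 0.72 + 7.6 × 18) = 1497.60.

1497.60 credits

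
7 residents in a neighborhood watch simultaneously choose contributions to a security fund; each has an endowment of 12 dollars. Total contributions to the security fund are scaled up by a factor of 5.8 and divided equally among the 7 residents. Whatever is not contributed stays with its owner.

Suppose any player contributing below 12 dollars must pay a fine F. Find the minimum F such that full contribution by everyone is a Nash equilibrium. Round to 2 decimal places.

2.06 dollars

Given the others contribute fully, the best deviation is to contribute 0 (any partial contribution still incurs the fine and gives up units whose private return 0.8286 is below 1).
Deviating from 12 to 0 saves 12 dollars but forfeits the deviator's share of the drop in the security fund: 5.8/7 × 12 = 9.94.
So the deviation gain is 12 − 9.94 = 2.06, and the fine must be at least 2.06 dollars to wipe it out.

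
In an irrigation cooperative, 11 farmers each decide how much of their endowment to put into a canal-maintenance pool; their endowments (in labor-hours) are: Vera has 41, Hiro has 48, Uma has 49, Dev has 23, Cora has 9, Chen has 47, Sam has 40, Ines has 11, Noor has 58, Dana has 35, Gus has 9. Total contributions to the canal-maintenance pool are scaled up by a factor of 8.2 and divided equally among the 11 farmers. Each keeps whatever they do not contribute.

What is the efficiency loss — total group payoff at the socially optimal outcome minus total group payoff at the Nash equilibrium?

The private return per contributed unit is 8.2/11 = 0.7455 < 1 for every player regardless of endowment, so the Nash equilibrium is zero contribution and the group total is Σ E_j = 41 + 48 + 49 + 23 + 9 + 47 + 40 + 11 + 58 + 35 + 9 = 370.
Each contributed unit returns 8.200 to the group, so the social optimum is full contribution by everyone: group total = 8.200 × 370 = 3034.00.
Efficiency loss = (8.200 − 1) × 370 = 2664.00.

2664.00 labor-hours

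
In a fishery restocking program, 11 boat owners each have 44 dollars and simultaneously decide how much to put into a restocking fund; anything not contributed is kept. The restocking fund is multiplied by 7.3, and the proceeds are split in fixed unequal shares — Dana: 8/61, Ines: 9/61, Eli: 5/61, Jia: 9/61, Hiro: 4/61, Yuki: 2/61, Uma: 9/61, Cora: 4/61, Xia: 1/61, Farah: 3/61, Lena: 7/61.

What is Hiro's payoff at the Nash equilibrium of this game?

107.19 dollars

Player j's private return per contributed unit is 7.3 × (j's share). Contributing is weakly dominant for j when that share is at least 1/7.3 = 0.1370, and contributing 0 is dominant otherwise.
The shares above 0.1370 belong to Ines, Jia and Uma, contributing 44 each; the remaining 8 contribute 0. Total contributed: 132.
Hiro keeps 44 and receives 7.3 × 132 × 4/61 = 63.19 from the restocking fund, for a payoff of 107.19.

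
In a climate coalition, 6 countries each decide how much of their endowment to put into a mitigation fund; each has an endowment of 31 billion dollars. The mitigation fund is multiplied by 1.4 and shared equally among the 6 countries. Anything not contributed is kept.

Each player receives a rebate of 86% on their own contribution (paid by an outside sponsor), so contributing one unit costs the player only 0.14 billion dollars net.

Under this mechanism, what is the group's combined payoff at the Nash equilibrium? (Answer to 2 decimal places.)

With the mechanism, a contributed unit returns (1.4/6) / 0.14 = 1.6667 per unit of net cost to the contributor — now above 1 — so contributing fully is weakly dominant for every player.
At the Nash equilibrium everyone contributes 31. Group total payoff = 6 × (31 × 0.86 + 1.4 × 31) = 420.36.

420.36 billion dollars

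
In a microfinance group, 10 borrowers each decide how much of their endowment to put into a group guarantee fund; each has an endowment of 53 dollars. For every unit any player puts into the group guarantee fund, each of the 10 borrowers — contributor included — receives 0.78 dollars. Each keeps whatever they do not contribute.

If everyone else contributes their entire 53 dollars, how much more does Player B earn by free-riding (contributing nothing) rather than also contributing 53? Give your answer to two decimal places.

Switching from a contribution of 53 to 0 lets Player B keep an extra 53 dollars, but lowers the group guarantee fund by 53, which costs Player B their own share of that drop: 0.78 × 53 = 41.34.
Net gain = 53 − 41.34 = 11.66. The private return per contributed unit (0.78) is below 1, so free-riding is indeed the best response regardless of what the others do.

11.66 dollars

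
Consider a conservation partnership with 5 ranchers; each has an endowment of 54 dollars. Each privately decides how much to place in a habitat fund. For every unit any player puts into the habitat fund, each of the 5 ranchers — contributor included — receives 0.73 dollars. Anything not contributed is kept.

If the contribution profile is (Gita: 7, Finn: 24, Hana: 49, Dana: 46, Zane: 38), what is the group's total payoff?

Total contributed: 7 + 24 + 49 + 46 + 38 = 164; total kept: 5 × 54 − 164 = 106.
The habitat fund pays out 0.73 × 5 × 164 = 598.60 in aggregate.
Group total = 106 + 598.60 = 704.60.

704.60 dollars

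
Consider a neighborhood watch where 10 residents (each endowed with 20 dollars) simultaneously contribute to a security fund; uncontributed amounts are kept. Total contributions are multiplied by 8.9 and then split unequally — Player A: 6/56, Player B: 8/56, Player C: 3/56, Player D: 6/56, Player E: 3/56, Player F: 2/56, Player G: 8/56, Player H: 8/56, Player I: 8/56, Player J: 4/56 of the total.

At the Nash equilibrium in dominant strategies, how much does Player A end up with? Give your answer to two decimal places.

Player j's private return per contributed unit is 8.9 × (j's share). Contributing is weakly dominant for j when that share is at least 1/8.9 = 0.1124, and contributing 0 is dominant otherwise.
Player B, Player G, Player H and Player I clear that bar, contributing 20 each; the remaining 6 contribute 0. Total contributed: 80.
Player A keeps 20 and receives 8.9 × 80 × 6/56 = 76.29 from the security fund, for a payoff of 96.29.

96.29 dollars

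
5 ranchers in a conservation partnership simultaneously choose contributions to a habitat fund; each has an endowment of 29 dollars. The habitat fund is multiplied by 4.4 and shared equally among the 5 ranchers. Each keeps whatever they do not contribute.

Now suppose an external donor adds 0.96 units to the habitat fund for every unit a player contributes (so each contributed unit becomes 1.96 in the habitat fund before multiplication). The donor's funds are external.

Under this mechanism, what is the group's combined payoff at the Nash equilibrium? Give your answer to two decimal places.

1250.48 dollars

With the mechanism, a contributed unit returns 4.4 × 1.96 / 5 = 1.7248 per unit of net cost to the contributor — now above 1 — so contributing fully is weakly dominant for every player.
At the Nash equilibrium everyone contributes 29. Group total payoff = 4.4 × 1.96 × 145 = 1250.48.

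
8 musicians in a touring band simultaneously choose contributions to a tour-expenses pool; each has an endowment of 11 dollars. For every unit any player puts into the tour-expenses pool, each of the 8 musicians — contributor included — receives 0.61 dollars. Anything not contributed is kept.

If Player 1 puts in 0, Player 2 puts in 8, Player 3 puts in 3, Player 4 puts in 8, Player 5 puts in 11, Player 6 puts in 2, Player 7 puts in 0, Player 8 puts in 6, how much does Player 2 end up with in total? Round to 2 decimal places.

Total contributed: 0 + 8 + 3 + 8 + 11 + 2 + 0 + 6 = 38.
Each receives 0.61 × 38 = 23.18 from the tour-expenses pool.
Player 2 keeps 11 − 8 = 3, so Player 2's payoff is 3 + 23.18 = 26.18.

26.18 dollars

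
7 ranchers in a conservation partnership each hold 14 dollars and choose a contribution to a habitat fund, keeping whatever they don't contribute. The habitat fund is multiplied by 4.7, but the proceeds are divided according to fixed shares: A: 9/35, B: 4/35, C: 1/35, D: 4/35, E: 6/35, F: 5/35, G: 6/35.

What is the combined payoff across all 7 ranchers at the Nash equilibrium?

149.80 dollars

For player j, contributing a unit is worthwhile iff 4.7 × (j's share) ≥ 1, i.e. iff j's share is at least 0.2128.
Only A (9/35) clears that bar, contributing 14; the remaining 6 contribute 0. Total contributed: 14.
The habitat fund pays out 4.7 × 14 = 65.80 in total (split across the unequal shares, but the aggregate is all that matters for the group sum).
The 6 free-riders keep 14 each, adding 84. Group total = 84 + 65.80 = 149.80.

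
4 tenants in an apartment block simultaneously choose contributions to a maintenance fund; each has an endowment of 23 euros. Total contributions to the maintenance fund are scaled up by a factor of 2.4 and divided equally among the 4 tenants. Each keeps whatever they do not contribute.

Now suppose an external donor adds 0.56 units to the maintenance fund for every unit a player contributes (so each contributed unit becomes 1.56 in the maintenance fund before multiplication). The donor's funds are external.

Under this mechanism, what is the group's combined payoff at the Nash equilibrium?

92.00 euros

Even with the mechanism, each unit contributed returns only 2.4 × 1.56 / 4 = 0.9360 per unit of net cost, so contributing nothing is still dominant.
At the Nash equilibrium no one contributes; group total payoff = 4 × 23 = 92.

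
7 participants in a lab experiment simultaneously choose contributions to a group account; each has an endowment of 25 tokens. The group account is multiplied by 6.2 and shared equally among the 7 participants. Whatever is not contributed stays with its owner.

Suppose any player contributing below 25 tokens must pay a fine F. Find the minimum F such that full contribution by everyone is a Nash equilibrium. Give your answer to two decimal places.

Given the others contribute fully, the best deviation is to contribute 0 (any partial contribution still incurs the fine and gives up units whose private return 0.8857 is below 1).
Deviating from 25 to 0 saves 25 tokens but forfeits the deviator's share of the drop in the group account: 6.2/7 × 25 = 22.14.
So the deviation gain is 25 − 22.14 = 2.86, and the fine must be at least 2.86 tokens to wipe it out.

2.86 tokens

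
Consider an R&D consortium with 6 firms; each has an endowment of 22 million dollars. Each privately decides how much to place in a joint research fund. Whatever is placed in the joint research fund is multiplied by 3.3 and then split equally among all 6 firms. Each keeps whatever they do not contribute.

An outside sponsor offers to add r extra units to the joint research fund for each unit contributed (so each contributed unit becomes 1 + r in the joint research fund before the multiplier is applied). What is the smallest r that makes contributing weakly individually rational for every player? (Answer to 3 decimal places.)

0.818

With matching at rate r, one contributed unit becomes (1 + r) in the joint research fund and returns 3.3 × (1 + r) / 6 to the contributor.
Setting this equal to 1: 1 + r = 6/3.3 = 1.8182.
So the minimum matching rate is r = 1.8182 − 1 = 0.818.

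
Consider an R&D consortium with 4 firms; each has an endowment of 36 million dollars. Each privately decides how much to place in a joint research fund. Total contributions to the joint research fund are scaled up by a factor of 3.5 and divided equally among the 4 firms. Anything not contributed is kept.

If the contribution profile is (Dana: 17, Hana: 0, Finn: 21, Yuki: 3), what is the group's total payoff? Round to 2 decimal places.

246.50 million dollars

Total contributed: 17 + 0 + 21 + 3 = 41; total kept: 4 × 36 − 41 = 103.
The joint research fund pays out 3.5 × 41 = 143.50 in aggregate.
Group total = 103 + 143.50 = 246.50.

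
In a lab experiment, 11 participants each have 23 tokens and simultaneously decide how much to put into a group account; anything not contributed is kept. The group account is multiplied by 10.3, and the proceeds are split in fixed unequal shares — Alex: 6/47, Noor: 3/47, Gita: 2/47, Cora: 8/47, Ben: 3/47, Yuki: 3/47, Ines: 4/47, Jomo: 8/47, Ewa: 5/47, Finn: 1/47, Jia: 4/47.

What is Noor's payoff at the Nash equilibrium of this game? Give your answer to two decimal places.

Each unit j contributes comes back to j as 10.3 × (j's share), so j prefers to contribute only if that share exceeds 1/10.3 = 0.0971; otherwise keeping the unit dominates.
Alex, Cora, Jomo and Ewa are above the threshold, contributing 23 each; the remaining 7 contribute 0. Total contributed: 92.
Noor keeps 23 and receives 10.3 × 92 × 3/47 = 60.49 from the group account, for a payoff of 83.49.

83.49 tokens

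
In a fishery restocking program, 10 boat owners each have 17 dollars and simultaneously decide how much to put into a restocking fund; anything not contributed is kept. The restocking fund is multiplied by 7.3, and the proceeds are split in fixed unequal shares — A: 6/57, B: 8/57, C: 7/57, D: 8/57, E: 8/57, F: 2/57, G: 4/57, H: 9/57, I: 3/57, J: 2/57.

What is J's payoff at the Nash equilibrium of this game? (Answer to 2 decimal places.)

34.42 dollars

Each unit j contributes comes back to j as 7.3 × (j's share), so j prefers to contribute only if that share exceeds 1/7.3 = 0.1370; otherwise keeping the unit dominates.
The shares above 0.1370 belong to B, D, E and H, contributing 17 each; the remaining 6 contribute 0. Total contributed: 68.
J keeps 17 and receives 7.3 × 68 × 2/57 = 17.42 from the restocking fund, for a payoff of 34.42.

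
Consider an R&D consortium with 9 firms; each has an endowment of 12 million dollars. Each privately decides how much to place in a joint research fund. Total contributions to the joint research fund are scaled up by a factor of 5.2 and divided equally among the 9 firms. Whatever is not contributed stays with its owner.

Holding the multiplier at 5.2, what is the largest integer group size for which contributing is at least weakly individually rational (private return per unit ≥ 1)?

Private return per unit is 5.2/(group size), which is ≥ 1 whenever the group size is ≤ 5.2.
The largest such integer is 5.

5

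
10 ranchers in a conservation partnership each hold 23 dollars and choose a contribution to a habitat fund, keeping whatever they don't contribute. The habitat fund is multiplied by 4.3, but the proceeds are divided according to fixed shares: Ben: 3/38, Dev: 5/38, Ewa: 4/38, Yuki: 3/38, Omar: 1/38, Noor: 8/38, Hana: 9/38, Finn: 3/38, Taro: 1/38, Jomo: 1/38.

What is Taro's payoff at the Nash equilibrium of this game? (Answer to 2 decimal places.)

Each unit j contributes comes back to j as 4.3 × (j's share), so j prefers to contribute only if that share exceeds 1/4.3 = 0.2326; otherwise keeping the unit dominates.
Hana alone (share 9/38) is above the threshold, contributing 23; the remaining 9 contribute 0. Total contributed: 23.
Taro keeps 23 and receives 4.3 × 23 × 1/38 = 2.60 from the habitat fund, for a payoff of 25.60.

25.60 dollars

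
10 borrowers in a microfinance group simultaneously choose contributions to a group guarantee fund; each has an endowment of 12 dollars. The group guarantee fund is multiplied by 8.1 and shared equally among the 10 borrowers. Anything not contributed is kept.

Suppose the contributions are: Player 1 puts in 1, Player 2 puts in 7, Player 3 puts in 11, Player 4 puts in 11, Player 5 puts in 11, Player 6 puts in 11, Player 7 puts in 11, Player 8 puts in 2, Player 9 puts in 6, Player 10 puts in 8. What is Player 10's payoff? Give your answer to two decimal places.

Total contributed: 1 + 7 + 11 + 11 + 11 + 11 + 11 + 2 + 6 + 8 = 79.
Each receives 8.1 × 79 / 10 = 63.99 from the group guarantee fund.
Player 10 keeps 12 − 8 = 4, so Player 10's payoff is 4 + 63.99 = 67.99.

67.99 dollars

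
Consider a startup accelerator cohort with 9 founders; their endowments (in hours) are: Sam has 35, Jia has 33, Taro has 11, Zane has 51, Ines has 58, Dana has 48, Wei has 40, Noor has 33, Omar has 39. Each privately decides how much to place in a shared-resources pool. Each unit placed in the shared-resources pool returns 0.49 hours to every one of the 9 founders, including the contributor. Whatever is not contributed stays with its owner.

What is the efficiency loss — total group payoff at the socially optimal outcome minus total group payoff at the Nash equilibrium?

The private return per contributed unit is 0.49 < 1 for everyone, so the Nash equilibrium is zero contribution and the group total is Σ E_j = 35 + 33 + 11 + 51 + 58 + 48 + 40 + 33 + 39 = 348.
Each contributed unit returns 4.410 to the group, so the social optimum is full contribution by everyone: group total = 4.410 × 348 = 1534.68.
Efficiency loss = (4.410 − 1) × 348 = 1186.68.

1186.68 hours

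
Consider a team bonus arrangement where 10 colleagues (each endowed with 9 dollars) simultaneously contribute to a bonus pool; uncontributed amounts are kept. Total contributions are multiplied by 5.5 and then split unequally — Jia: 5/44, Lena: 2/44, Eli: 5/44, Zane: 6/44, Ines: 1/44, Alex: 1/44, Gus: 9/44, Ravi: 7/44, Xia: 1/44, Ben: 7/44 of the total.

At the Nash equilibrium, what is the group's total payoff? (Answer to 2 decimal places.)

For player j, contributing a unit is worthwhile iff 5.5 × (j's share) ≥ 1, i.e. iff j's share is at least 0.1818.
The only share above 0.1818 is Gus's 9/44, contributing 9; the remaining 9 contribute 0. Total contributed: 9.
The bonus pool pays out 5.5 × 9 = 49.50 in total (split across the unequal shares, but the aggregate is all that matters for the group sum).
The 9 free-riders keep 9 each, adding 81. Group total = 81 + 49.50 = 130.50.

130.50 dollars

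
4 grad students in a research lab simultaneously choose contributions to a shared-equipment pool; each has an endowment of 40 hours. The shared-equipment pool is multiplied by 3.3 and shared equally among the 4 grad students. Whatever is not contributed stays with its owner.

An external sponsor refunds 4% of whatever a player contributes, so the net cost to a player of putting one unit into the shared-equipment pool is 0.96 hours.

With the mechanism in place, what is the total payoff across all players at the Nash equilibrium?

Even with the mechanism, each unit contributed returns only (3.3/4) / 0.96 = 0.8594 per unit of net cost, so contributing nothing is still dominant.
Everyone keeps their endowment and the group total is 4 × 40 = 160.

160.00 hours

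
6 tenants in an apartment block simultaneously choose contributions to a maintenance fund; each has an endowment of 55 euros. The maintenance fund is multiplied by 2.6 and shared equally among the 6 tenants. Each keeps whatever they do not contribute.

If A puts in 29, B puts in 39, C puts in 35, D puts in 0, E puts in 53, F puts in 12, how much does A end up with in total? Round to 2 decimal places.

Total contributed: 29 + 39 + 35 + 0 + 53 + 12 = 168.
Each receives 2.6 × 168 / 6 = 72.80 from the maintenance fund.
A keeps 55 − 29 = 26, so A's payoff is 26 + 72.80 = 98.80.

98.80 euros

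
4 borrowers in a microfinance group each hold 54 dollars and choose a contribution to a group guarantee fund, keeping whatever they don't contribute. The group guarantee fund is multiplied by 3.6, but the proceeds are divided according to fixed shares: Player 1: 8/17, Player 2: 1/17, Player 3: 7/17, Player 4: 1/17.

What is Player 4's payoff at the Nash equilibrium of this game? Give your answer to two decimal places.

Player j's private return per contributed unit is 3.6 × (j's share). Contributing is weakly dominant for j when that share is at least 1/3.6 = 0.2778, and contributing 0 is dominant otherwise.
The shares above 0.2778 belong to Player 1 and Player 3, contributing 54 each; the remaining 2 contribute 0. Total contributed: 108.
Player 4 keeps 54 and receives 3.6 × 108 × 1/17 = 22.87 from the group guarantee fund, for a payoff of 76.87.

76.87 dollars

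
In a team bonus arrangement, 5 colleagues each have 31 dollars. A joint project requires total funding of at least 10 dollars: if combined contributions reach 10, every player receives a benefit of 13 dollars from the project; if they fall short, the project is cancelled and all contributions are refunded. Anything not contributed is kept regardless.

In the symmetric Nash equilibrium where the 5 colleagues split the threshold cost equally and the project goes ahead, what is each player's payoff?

Equal share of the threshold: 10/5 = 2.
At this profile no one gains by cutting their contribution: any cut drops the total below 10, the project is cancelled, contributions are refunded, and the deviator ends with 31, which is less than 31 − 2 + 13 = 42. Contributing more than 2 just wastes the excess. So contributing exactly 2 is a best response.
Each player's payoff: 31 − 2 + 13 = 42.

42 dollars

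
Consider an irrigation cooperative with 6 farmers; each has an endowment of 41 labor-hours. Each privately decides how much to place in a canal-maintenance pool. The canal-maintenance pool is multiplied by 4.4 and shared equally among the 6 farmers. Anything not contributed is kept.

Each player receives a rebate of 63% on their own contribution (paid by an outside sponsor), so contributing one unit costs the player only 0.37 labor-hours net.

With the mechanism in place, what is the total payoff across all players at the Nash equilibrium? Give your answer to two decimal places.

1237.38 labor-hours

Under the mechanism each unit contributed yields (4.4/6) / 0.37 = 1.9820 back to its contributor per unit of net cost, which exceeds 1, making full contribution the dominant choice for everyone.
At the Nash equilibrium everyone contributes 41. Group total payoff = 6 × (41 × 0.63 + 4.4 × 41) = 1237.38.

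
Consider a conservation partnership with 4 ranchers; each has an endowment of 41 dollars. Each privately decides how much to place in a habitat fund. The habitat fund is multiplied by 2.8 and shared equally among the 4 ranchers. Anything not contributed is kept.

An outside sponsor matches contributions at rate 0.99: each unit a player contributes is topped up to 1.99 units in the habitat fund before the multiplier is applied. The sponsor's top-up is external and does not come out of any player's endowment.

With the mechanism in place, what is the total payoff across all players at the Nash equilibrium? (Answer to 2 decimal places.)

The effective private return per unit is now 2.8 × 1.99 / 4 = 1.3930 > 1, so every player's dominant strategy flips to full contribution.
At the Nash equilibrium everyone contributes 41. Group total payoff = 2.8 × 1.99 × 164 = 913.81.

913.81 dollars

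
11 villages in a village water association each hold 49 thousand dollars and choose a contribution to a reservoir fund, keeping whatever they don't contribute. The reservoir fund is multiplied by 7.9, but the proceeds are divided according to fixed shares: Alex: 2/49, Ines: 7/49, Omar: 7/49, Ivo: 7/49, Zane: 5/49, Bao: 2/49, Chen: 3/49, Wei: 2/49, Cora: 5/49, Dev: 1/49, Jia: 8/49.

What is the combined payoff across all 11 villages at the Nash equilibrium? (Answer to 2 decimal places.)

1891.40 thousand dollars

A player with share s gets back 7.9·s per unit contributed, so full contribution is dominant for anyone with s > 1/7.9 = 0.1266 and zero contribution is dominant for anyone below.
The shares above 0.1266 belong to Ines, Omar, Ivo and Jia, contributing 49 each; the remaining 7 contribute 0. Total contributed: 196.
The reservoir fund pays out 7.9 × 196 = 1548.40 in total (split across the unequal shares, but the aggregate is all that matters for the group sum).
The 7 free-riders keep 49 each, adding 343. Group total = 343 + 1548.40 = 1891.40.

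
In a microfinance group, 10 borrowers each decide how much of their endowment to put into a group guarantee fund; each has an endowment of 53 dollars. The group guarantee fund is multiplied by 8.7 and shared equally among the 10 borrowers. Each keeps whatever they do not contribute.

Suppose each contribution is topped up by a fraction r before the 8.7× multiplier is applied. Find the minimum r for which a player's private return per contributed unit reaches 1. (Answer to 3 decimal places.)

With matching at rate r, one contributed unit becomes (1 + r) in the group guarantee fund and returns 8.7 × (1 + r) / 10 to the contributor.
Setting this equal to 1: 1 + r = 10/8.7 = 1.1494.
So the minimum matching rate is r = 1.1494 − 1 = 0.149.

0.149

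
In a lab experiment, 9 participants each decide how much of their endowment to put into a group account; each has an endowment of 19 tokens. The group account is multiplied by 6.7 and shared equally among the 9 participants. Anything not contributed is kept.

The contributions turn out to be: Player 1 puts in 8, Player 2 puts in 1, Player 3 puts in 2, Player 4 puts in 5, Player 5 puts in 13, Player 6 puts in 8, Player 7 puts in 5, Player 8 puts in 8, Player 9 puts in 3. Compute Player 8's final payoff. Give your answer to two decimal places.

Total contributed: 8 + 1 + 2 + 5 + 13 + 8 + 5 + 8 + 3 = 53.
Each receives 6.7 × 53 / 9 = 39.46 from the group account.
Player 8 keeps 19 − 8 = 11, so Player 8's payoff is 11 + 39.46 = 50.46.

50.46 tokens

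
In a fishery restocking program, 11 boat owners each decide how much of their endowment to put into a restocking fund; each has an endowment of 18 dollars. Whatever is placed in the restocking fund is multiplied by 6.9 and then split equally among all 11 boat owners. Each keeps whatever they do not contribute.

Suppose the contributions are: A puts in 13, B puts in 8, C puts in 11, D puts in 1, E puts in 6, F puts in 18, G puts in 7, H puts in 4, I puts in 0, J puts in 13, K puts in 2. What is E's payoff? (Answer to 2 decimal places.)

Total contributed: 13 + 8 + 11 + 1 + 6 + 18 + 7 + 4 + 0 + 13 + 2 = 83.
Each receives 6.9 × 83 / 11 = 52.06 from the restocking fund.
E keeps 18 − 6 = 12, so E's payoff is 12 + 52.06 = 64.06.

64.06 dollars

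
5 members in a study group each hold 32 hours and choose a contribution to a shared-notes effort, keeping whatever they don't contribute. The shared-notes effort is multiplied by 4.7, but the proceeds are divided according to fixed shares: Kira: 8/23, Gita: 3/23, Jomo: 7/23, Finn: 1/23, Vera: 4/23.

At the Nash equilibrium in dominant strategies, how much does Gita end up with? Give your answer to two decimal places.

Player j's private return per contributed unit is 4.7 × (j's share). Contributing is weakly dominant for j when that share is at least 1/4.7 = 0.2128, and contributing 0 is dominant otherwise.
The shares above 0.2128 belong to Kira and Jomo, contributing 32 each; the remaining 3 contribute 0. Total contributed: 64.
Gita keeps 32 and receives 4.7 × 64 × 3/23 = 39.23 from the shared-notes effort, for a payoff of 71.23.

71.23 hours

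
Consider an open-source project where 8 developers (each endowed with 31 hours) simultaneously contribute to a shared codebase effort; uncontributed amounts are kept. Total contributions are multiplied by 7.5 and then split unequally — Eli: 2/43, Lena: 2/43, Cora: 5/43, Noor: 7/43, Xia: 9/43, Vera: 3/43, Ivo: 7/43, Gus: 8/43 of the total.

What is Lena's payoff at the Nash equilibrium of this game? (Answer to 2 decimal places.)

74.26 hours

Each unit j contributes comes back to j as 7.5 × (j's share), so j prefers to contribute only if that share exceeds 1/7.5 = 0.1333; otherwise keeping the unit dominates.
Noor, Xia, Ivo and Gus are above the threshold, contributing 31 each; the remaining 4 contribute 0. Total contributed: 124.
Lena keeps 31 and receives 7.5 × 124 × 2/43 = 43.26 from the shared codebase effort, for a payoff of 74.26.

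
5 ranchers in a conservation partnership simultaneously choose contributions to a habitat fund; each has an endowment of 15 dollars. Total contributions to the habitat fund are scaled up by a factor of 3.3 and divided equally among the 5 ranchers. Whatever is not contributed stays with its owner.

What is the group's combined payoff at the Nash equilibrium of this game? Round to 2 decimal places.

75.00 dollars

Each contributed unit returns 3.3/5 = 0.6600 to its contributor — below 1 — so contributing 0 is dominant for every player. At the Nash equilibrium everyone keeps their 15, and the group total is 5 × 15 = 75.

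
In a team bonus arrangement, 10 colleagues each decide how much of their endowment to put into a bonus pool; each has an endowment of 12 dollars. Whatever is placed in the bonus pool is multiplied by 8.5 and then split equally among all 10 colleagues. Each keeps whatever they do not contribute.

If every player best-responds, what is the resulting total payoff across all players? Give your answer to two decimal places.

Each contributed unit returns 8.5/10 = 0.8500 to its contributor — below 1 — so contributing 0 is dominant for every player. At the Nash equilibrium everyone keeps their 12, and the group total is 10 × 12 = 120.

120.00 dollars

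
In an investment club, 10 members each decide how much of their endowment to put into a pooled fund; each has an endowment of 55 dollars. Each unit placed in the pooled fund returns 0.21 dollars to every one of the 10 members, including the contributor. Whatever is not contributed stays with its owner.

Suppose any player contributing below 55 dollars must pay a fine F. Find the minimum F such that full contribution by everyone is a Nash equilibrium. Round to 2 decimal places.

43.45 dollars

Given the others contribute fully, the best deviation is to contribute 0 (any partial contribution still incurs the fine and gives up units whose private return 0.21 is below 1).
Deviating from 55 to 0 saves 55 dollars but forfeits the deviator's share of the drop in the pooled fund: 0.21 × 55 = 11.55.
So the deviation gain is 55 − 11.55 = 43.45, and the fine must be at least 43.45 dollars to wipe it out.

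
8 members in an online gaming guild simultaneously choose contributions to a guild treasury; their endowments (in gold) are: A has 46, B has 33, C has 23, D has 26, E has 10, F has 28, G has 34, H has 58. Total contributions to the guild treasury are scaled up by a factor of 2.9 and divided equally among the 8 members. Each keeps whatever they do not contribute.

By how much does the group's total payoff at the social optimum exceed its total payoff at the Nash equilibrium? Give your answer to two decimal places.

The private return per contributed unit is 2.9/8 = 0.3625 < 1 for every player regardless of endowment, so the Nash equilibrium is zero contribution and the group total is Σ E_j = 46 + 33 + 23 + 26 + 10 + 28 + 34 + 58 = 258.
Each contributed unit returns 2.900 to the group, so the social optimum is full contribution by everyone: group total = 2.900 × 258 = 748.20.
Efficiency loss = (2.900 − 1) × 258 = 490.20.

490.20 gold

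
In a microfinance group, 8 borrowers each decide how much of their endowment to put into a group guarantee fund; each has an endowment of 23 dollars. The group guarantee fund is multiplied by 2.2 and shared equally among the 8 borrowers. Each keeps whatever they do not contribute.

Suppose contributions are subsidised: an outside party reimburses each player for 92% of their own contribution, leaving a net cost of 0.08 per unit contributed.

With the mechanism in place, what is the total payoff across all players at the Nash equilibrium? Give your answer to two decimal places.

With the mechanism, a contributed unit returns (2.2/8) / 0.08 = 3.4375 per unit of net cost to the contributor — now above 1 — so contributing fully is weakly dominant for every player.
So the Nash equilibrium is full contribution by all 8; the group earns 8 × (23 × 0.92 + 2.2 × 23) = 574.08.

574.08 dollars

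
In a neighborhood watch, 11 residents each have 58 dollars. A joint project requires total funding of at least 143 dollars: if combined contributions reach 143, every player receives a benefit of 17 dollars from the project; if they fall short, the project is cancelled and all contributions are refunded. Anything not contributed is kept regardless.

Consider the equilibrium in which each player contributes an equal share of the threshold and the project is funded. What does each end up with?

Equal share of the threshold: 143/11 = 13.
At this profile no one gains by cutting their contribution: any cut drops the total below 143, the project is cancelled, contributions are refunded, and the deviator ends with 58, which is less than 58 − 13 + 17 = 62. Contributing more than 13 just wastes the excess. So contributing exactly 13 is a best response.
Each player's payoff: 58 − 13 + 17 = 62.

62 dollars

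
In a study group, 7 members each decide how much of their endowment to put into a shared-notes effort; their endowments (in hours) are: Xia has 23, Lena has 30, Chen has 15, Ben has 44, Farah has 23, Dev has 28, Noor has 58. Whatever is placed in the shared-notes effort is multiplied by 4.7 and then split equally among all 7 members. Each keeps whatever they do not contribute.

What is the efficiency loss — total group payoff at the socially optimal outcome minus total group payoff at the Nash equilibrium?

817.70 hours

The private return per contributed unit is 4.7/7 = 0.6714 < 1 for every player regardless of endowment, so the Nash equilibrium is zero contribution and the group total is Σ E_j = 23 + 30 + 15 + 44 + 23 + 28 + 58 = 221.
Each contributed unit returns 4.700 to the group, so the social optimum is full contribution by everyone: group total = 4.700 × 221 = 1038.70.
Efficiency loss = (4.700 − 1) × 221 = 817.70.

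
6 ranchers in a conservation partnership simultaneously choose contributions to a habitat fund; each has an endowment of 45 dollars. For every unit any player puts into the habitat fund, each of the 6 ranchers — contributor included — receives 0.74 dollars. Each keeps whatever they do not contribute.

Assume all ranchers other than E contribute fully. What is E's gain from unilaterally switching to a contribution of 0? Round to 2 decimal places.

11.70 dollars

Switching from a contribution of 45 to 0 lets E keep an extra 45 dollars, but lowers the habitat fund by 45, which costs E their own share of that drop: 0.74 × 45 = 33.30.
Net gain = 45 − 33.30 = 11.70. The private return per contributed unit (0.74) is below 1, so free-riding is indeed the best response regardless of what the others do.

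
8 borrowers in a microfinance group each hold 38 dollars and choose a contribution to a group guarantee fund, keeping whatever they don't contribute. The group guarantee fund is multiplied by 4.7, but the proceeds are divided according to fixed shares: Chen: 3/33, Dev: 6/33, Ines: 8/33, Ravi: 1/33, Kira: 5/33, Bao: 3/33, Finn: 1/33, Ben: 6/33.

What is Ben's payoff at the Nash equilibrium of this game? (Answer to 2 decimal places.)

Each unit j contributes comes back to j as 4.7 × (j's share), so j prefers to contribute only if that share exceeds 1/4.7 = 0.2128; otherwise keeping the unit dominates.
Ines alone (share 8/33) is above the threshold, contributing 38; the remaining 7 contribute 0. Total contributed: 38.
Ben keeps 38 and receives 4.7 × 38 × 6/33 = 32.47 from the group guarantee fund, for a payoff of 70.47.

70.47 dollars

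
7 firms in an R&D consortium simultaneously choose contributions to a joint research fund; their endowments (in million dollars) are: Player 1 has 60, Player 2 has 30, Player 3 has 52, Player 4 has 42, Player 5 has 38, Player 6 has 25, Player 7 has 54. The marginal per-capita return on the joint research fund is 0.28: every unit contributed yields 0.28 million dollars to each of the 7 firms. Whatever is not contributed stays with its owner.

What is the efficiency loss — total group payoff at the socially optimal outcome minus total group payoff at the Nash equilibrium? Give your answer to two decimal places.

The private return per contributed unit is 0.28 < 1 for everyone, so the Nash equilibrium is zero contribution and the group total is Σ E_j = 60 + 30 + 52 + 42 + 38 + 25 + 54 = 301.
Each contributed unit returns 1.960 to the group, so the social optimum is full contribution by everyone: group total = 1.960 × 301 = 589.96.
Efficiency loss = (1.960 − 1) × 301 = 288.96.

288.96 million dollars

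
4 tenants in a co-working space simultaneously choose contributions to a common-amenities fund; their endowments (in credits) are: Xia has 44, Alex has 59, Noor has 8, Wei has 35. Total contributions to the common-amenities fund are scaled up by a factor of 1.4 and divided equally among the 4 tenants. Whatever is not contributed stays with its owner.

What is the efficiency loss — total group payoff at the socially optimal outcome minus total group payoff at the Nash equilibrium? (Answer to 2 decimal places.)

58.40 credits

The private return per contributed unit is 1.4/4 = 0.3500 < 1 for every player regardless of endowment, so the Nash equilibrium is zero contribution and the group total is Σ E_j = 44 + 59 + 8 + 35 = 146.
Each contributed unit returns 1.400 to the group, so the social optimum is full contribution by everyone: group total = 1.400 × 146 = 204.40.
Efficiency loss = (1.400 − 1) × 146 = 58.40.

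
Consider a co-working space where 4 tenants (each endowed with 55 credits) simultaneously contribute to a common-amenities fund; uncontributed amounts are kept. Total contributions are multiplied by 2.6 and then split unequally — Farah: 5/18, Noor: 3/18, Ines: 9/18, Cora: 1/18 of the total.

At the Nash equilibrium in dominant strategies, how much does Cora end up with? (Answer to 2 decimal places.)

Each unit j contributes comes back to j as 2.6 × (j's share), so j prefers to contribute only if that share exceeds 1/2.6 = 0.3846; otherwise keeping the unit dominates.
Ines alone (share 9/18) is above the threshold, contributing 55; the remaining 3 contribute 0. Total contributed: 55.
Cora keeps 55 and receives 2.6 × 55 × 1/18 = 7.94 from the common-amenities fund, for a payoff of 62.94.

62.94 credits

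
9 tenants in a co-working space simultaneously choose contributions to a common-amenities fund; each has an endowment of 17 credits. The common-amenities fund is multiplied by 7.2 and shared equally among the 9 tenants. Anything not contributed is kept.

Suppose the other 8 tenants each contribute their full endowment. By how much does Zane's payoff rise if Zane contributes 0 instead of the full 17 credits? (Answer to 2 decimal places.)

3.40 credits

Switching from a contribution of 17 to 0 lets Zane keep an extra 17 credits, but lowers the common-amenities fund by 17, which costs Zane their own share of that drop: 7.2/9 × 17 = 13.60.
Net gain = 17 − 13.60 = 3.40. The private return per contributed unit (0.8000) is below 1, so free-riding is indeed the best response regardless of what the others do.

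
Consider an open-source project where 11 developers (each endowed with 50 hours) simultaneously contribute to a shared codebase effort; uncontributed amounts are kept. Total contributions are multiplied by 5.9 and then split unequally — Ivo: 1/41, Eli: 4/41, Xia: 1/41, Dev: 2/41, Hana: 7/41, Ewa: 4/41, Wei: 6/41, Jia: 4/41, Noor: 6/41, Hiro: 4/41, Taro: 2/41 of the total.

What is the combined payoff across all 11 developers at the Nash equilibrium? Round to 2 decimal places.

795.00 hours

Each unit j contributes comes back to j as 5.9 × (j's share), so j prefers to contribute only if that share exceeds 1/5.9 = 0.1695; otherwise keeping the unit dominates.
Hana alone (share 7/41) is above the threshold, contributing 50; the remaining 10 contribute 0. Total contributed: 50.
The shared codebase effort pays out 5.9 × 50 = 295.00 in total (split across the unequal shares, but the aggregate is all that matters for the group sum).
The 10 free-riders keep 50 each, adding 500. Group total = 500 + 295.00 = 795.00.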